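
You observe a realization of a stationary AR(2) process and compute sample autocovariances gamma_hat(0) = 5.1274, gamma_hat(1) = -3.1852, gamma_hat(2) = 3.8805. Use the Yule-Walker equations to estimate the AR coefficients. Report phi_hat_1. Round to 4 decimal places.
\hat\phi_{1} = -0.2460

The Yule-Walker equations for an AR(p) process read, in matrix form,
  Gamma_p phi = r_p,   with   (Gamma_p)_{ij} = gamma(|i - j|),
                       (r_p)_i = gamma(i),   i,j = 1..p.
Substitute the sample gammas (Toeplitz matrix and right-hand side of size 2):
  Gamma_p = [[5.1274, -3.1852], [-3.1852, 5.1274]]
  r_p     = [-3.1852, 3.8805]
Written out:
  5.1274 phi_1 - 3.1852 phi_2 = -3.1852
  -3.1852 phi_1 + 5.1274 phi_2 = 3.8805
Solve by Cramer's rule:
  det = gamma(0)^2 - gamma(1)^2 = (5.1274)^2 - (-3.1852)^2 = 26.29023076 - 10.14549904 = 16.14473172
  phi_hat_1 = [gamma(1) gamma(0) - gamma(1) gamma(2)] / det = [(-3.1852)(5.1274) - (-3.1852)(3.8805)] / 16.14473172 = -3.97162588 / 16.14473172 = -0.246
  phi_hat_2 = [gamma(0) gamma(2) - gamma(1)^2] / det = [(5.1274)(3.8805) - (-3.1852)^2] / 16.14473172 = 9.75137666 / 16.14473172 = 0.604
So phi_hat = [-0.2460, 0.6040].
Therefore phi_hat_1 = -0.2460.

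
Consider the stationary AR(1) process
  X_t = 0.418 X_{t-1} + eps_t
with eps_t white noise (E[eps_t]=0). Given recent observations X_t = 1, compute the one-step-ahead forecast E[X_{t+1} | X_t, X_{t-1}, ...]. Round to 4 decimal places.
E[X_{t+1} \mid \mathcal F_t] = 0.4180

For an AR(p) model X_t = c + sum_i phi_i X_{t-i} + eps_t, the
one-step-ahead conditional mean is
  E[X_{t+1} | X_t, ...] = c + sum_i phi_i X_{t+1-i}.
Substitute known values:
  E[X_{t+1} | ...] = (0.418) * (1)
                   = 0.4180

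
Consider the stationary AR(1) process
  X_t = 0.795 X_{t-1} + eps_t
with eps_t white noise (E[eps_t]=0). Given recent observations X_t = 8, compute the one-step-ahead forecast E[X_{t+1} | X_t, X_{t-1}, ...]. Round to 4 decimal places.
E[X_{t+1} \mid \mathcal F_t] = 6.3600

For an AR(p) model X_t = c + sum_i phi_i X_{t-i} + eps_t, the
one-step-ahead conditional mean is
  E[X_{t+1} | X_t, ...] = c + sum_i phi_i X_{t+1-i}.
Substitute known values:
  E[X_{t+1} | ...] = (0.795) * (8)
                   = 6.3600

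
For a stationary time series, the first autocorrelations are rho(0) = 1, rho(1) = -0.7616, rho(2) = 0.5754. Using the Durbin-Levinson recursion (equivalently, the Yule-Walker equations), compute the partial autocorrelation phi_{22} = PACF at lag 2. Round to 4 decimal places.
\phi_{22} = -0.0110

The PACF at lag k is phi_{kk}, the last component of the solution
to the Yule-Walker system G_k phi = r_k where
  (G_k)_{ij} = rho(|i - j|), (r_k)_i = rho(i), i,j = 1..k.
Equivalently, Durbin-Levinson gives phi_{kk} iteratively:
  phi_{11} = rho(1)
  phi_{kk} = [rho(k) - sum_{j=1..k-1} phi_{k-1,j} rho(k-j)]
            / [1 - sum_{j=1..k-1} phi_{k-1,j} rho(j)],
  phi_{k,j} = phi_{k-1,j} - phi_{kk} phi_{k-1,k-j},  j = 1..k-1.
Step k = 1:
  phi_11 = rho(1) = -0.7616.
Step k = 2:
  phi_22 = [rho(2) - phi_11 rho(1)] / [1 - phi_11 rho(1)] = [0.5754 - (-0.7616)(-0.7616)] / [1 - (-0.7616)(-0.7616)]
         = -0.00463456 / 0.41996544 = -0.011.
Therefore phi_{22} = -0.0110.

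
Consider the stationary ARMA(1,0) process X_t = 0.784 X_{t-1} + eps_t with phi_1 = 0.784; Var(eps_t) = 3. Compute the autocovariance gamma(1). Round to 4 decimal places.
\gamma(1) = 6.1036

Multiply the model equation by X_{t-k} and take expectations. With theta_0 = psi_0 = 1 and psi_j the MA(infinity) weights, this gives
  gamma(k) - sum_i phi_i gamma(k-i) = c_k,
  c_k = sigma^2 * sum_{j=k..q} theta_j psi_{j-k}   (c_k = 0 for k > q),
using gamma(-m) = gamma(m).
Pure AR (q = 0): c_0 = sigma^2 = 3, c_k = 0 for k >= 1.
Equations for k = 0 and k = 1 (AR order 1):
  gamma(0) = phi_1 gamma(1) + c_0
  gamma(1) = phi_1 gamma(0) + c_1
Substituting the second into the first: gamma(0) (1 - phi_1^2) = c_0 + phi_1 c_1, so
  gamma(0) = c_0 / (1 - phi_1^2) = 3 / (1 - (0.784)^2) = 3 / 0.385344 = 7.785252.
  gamma(1) = phi_1 gamma(0) = (0.784)(7.785252) = 6.103637.
Therefore gamma(1) = 6.1036 (to 4 decimal places).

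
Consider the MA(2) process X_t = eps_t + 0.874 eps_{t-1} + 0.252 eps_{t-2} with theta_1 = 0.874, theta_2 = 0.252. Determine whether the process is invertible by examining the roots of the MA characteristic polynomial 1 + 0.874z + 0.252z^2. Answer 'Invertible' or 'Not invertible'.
\text{Invertible}

The MA(q) characteristic polynomial is P(z) = 1 + 0.874z + 0.252z^2.
Invertibility requires all roots to lie outside the unit circle, i.e. |z| > 1 for every root.
Set 1 + (0.874) z + (0.252) z^2 = 0, i.e. a z^2 + b z + c = 0 with a = 0.252, b = 0.874, c = 1.
Discriminant D = b^2 - 4ac = (0.874)^2 - 4*(0.252)*1 = 0.763876 - (1.008) = -0.244124.
D < 0, so the roots are the complex-conjugate pair z = (-b +/- i sqrt(-D)) / (2a) = -1.7341 +/- 0.9803i.
For a conjugate pair |z|^2 = z * conj(z) = (product of roots) = c/a = 1/(0.252) = 3.968254, so |z| = sqrt(3.968254) = 1.992 for both roots.
Moduli of all roots: 1.9920, 1.9920.
All moduli strictly greater than 1? Yes.
Verdict: Invertible.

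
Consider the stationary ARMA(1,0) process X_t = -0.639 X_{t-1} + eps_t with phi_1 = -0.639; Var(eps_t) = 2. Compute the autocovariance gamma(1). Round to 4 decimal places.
\gamma(1) = -2.1600

Multiply the model equation by X_{t-k} and take expectations. With theta_0 = psi_0 = 1 and psi_j the MA(infinity) weights, this gives
  gamma(k) - sum_i phi_i gamma(k-i) = c_k,
  c_k = sigma^2 * sum_{j=k..q} theta_j psi_{j-k}   (c_k = 0 for k > q),
using gamma(-m) = gamma(m).
Pure AR (q = 0): c_0 = sigma^2 = 2, c_k = 0 for k >= 1.
Equations for k = 0 and k = 1 (AR order 1):
  gamma(0) = phi_1 gamma(1) + c_0
  gamma(1) = phi_1 gamma(0) + c_1
Substituting the second into the first: gamma(0) (1 - phi_1^2) = c_0 + phi_1 c_1, so
  gamma(0) = c_0 / (1 - phi_1^2) = 2 / (1 - (-0.639)^2) = 2 / 0.591679 = 3.380211.
  gamma(1) = phi_1 gamma(0) = (-0.639)(3.380211) = -2.159955.
Therefore gamma(1) = -2.1600 (to 4 decimal places).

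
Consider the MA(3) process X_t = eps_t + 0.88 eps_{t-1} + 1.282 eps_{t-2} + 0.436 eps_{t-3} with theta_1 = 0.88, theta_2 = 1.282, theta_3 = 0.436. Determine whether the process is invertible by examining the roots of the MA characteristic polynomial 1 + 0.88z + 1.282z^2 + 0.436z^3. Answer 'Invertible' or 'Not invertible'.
\text{Not invertible}

The MA(q) characteristic polynomial is P(z) = 1 + 0.88z + 1.282z^2 + 0.436z^3.
Invertibility requires all roots to lie outside the unit circle, i.e. |z| > 1 for every root.
Degree 3: look for a simple real root z0 first, then factor out (1 - z/z0) and solve the remaining quadratic.
Testing z0 = -2.5: P(-2.5) = 1 + (0.88)(-2.5) + (1.282)(-2.5)^2 + (0.436)(-2.5)^3
  = 1 + (-2.2) + (8.0125) + (-6.8125) = 0.  So z_0 = -2.5 is a root, |z_0| = 2.5.
Divide out the factor (1 + 0.4 z) = (1 - z/z0) (since 1/z0 = -0.4):
  P(z) = (1 + 0.4 z)(1 + (0.48) z + (1.09) z^2)
  [check: z-coef 0.48 - (-0.4) = 0.88; z^2-coef 1.09 - (-0.4)(0.48) = 1.282; z^3-coef -(-0.4)(1.09) = 0.436.]
Remaining roots from the quadratic factor 1 + (0.48) z + (1.09) z^2:
  Set 1 + (0.48) z + (1.09) z^2 = 0, i.e. a z^2 + b z + c = 0 with a = 1.09, b = 0.48, c = 1.
  Discriminant D = b^2 - 4ac = (0.48)^2 - 4*(1.09)*1 = 0.2304 - (4.36) = -4.1296.
  D < 0, so the roots are the complex-conjugate pair z = (-b +/- i sqrt(-D)) / (2a) = -0.2202 +/- 0.9322i.
  For a conjugate pair |z|^2 = z * conj(z) = (product of roots) = c/a = 1/(1.09) = 0.917431, so |z| = sqrt(0.917431) = 0.9578 for both roots.
Moduli of all roots: 2.5000, 0.9578, 0.9578.
All moduli strictly greater than 1? No.
Verdict: Not invertible.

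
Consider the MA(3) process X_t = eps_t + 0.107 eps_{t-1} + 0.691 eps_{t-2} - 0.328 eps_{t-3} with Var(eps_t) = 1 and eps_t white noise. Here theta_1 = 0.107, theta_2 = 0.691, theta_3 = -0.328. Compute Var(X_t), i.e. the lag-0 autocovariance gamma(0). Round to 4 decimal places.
\gamma(0) = 1.5965

For an MA(q) process X_t = eps_t + sum_i theta_i eps_{t-i} with
Var(eps_t) = sigma^2, the variance is
  gamma(0) = sigma^2 * (1 + sum_i theta_i^2).
  sum_i theta_i^2 = (0.107)^2 + (0.691)^2 + (-0.328)^2 = 0.011449 + 0.477481 + 0.107584 = 0.596514.
  gamma(0) = 1 * (1 + 0.596514) = 1 * 1.596514 = 1.596514, which rounds to 1.5965.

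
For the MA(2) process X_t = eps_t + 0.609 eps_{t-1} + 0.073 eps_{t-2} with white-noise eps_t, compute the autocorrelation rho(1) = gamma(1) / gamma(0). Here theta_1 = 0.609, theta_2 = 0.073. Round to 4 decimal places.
\rho(1) = 0.4748

For an MA(q) process with theta_0 = 1, the autocovariance is
  gamma(k) = sigma^2 * sum_{i=0..q-k} theta_i * theta_{i+k},
and rho(k) = gamma(k) / gamma(0). Sigma^2 cancels.
  numerator   = (1)*(0.609) + (0.609)*(0.073) = 0.653457.
  denominator = (1)^2 + (0.609)^2 + (0.073)^2 = 1.37621.
  rho(1) = 0.653457 / 1.37621 = 0.4748.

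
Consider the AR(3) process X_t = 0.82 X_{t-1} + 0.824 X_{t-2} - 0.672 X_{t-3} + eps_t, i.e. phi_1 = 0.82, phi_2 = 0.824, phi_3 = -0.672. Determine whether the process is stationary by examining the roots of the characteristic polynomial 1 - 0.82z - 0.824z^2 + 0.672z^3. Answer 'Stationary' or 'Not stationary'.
\text{Stationary}

The AR(p) characteristic polynomial is P(z) = 1 - 0.82z - 0.824z^2 + 0.672z^3.
Stationarity requires all roots to lie outside the unit circle, i.e. |z| > 1 for every root.
Degree 3: look for a simple real root z0 first, then factor out (1 - z/z0) and solve the remaining quadratic.
Testing z0 = 1.25: P(1.25) = 1 + (-0.82)(1.25) + (-0.824)(1.25)^2 + (0.672)(1.25)^3
  = 1 + (-1.025) + (-1.2875) + (1.3125) = 0.  So z_0 = 1.25 is a root, |z_0| = 1.25.
Divide out the factor (1 - 0.8 z) = (1 - z/z0) (since 1/z0 = 0.8):
  P(z) = (1 - 0.8 z)(1 + (-0.02) z + (-0.84) z^2)
  [check: z-coef -0.02 - (0.8) = -0.82; z^2-coef -0.84 - (0.8)(-0.02) = -0.824; z^3-coef -(0.8)(-0.84) = 0.672.]
Remaining roots from the quadratic factor 1 + (-0.02) z + (-0.84) z^2:
  Set 1 + (-0.02) z + (-0.84) z^2 = 0, i.e. a z^2 + b z + c = 0 with a = -0.84, b = -0.02, c = 1.
  Discriminant D = b^2 - 4ac = (-0.02)^2 - 4*(-0.84)*1 = 0.0004 - (-3.36) = 3.3604.
  D >= 0, so the roots are real: z = (-b +/- sqrt(D)) / (2a) = (0.02 +/- 1.833139) / (-1.68).
    z_1 = (0.02 + 1.833139) / (-1.68) = -1.1031,   |z_1| = 1.1031.
    z_2 = (0.02 - 1.833139) / (-1.68) = 1.0792,   |z_2| = 1.0792.
Moduli of all roots: 1.2500, 1.1031, 1.0792.
All moduli strictly greater than 1? Yes.
Verdict: Stationary.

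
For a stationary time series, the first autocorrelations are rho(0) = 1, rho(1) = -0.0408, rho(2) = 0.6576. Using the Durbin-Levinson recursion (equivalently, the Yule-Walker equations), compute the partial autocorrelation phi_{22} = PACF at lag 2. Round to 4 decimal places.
\phi_{22} = 0.6570

The PACF at lag k is phi_{kk}, the last component of the solution
to the Yule-Walker system G_k phi = r_k where
  (G_k)_{ij} = rho(|i - j|), (r_k)_i = rho(i), i,j = 1..k.
Equivalently, Durbin-Levinson gives phi_{kk} iteratively:
  phi_{11} = rho(1)
  phi_{kk} = [rho(k) - sum_{j=1..k-1} phi_{k-1,j} rho(k-j)]
            / [1 - sum_{j=1..k-1} phi_{k-1,j} rho(j)],
  phi_{k,j} = phi_{k-1,j} - phi_{kk} phi_{k-1,k-j},  j = 1..k-1.
Step k = 1:
  phi_11 = rho(1) = -0.0408.
Step k = 2:
  phi_22 = [rho(2) - phi_11 rho(1)] / [1 - phi_11 rho(1)] = [0.6576 - (-0.0408)(-0.0408)] / [1 - (-0.0408)(-0.0408)]
         = 0.65593536 / 0.99833536 = 0.657.
Therefore phi_{22} = 0.6570.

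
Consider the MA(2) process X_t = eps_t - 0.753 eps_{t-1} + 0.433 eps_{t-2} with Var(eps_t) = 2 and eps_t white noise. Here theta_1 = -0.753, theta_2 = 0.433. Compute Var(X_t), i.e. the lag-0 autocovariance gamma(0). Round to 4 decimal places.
\gamma(0) = 3.5090

For an MA(q) process X_t = eps_t + sum_i theta_i eps_{t-i} with
Var(eps_t) = sigma^2, the variance is
  gamma(0) = sigma^2 * (1 + sum_i theta_i^2).
  sum_i theta_i^2 = (-0.753)^2 + (0.433)^2 = 0.567009 + 0.187489 = 0.754498.
  gamma(0) = 2 * (1 + 0.754498) = 2 * 1.754498 = 3.508996, which rounds to 3.5090.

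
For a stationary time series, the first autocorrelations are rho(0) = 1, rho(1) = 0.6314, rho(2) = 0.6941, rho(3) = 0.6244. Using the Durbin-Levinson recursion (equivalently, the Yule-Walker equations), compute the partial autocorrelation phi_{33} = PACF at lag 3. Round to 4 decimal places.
\phi_{33} = 0.2000

The PACF at lag k is phi_{kk}, the last component of the solution
to the Yule-Walker system G_k phi = r_k where
  (G_k)_{ij} = rho(|i - j|), (r_k)_i = rho(i), i,j = 1..k.
Equivalently, Durbin-Levinson gives phi_{kk} iteratively:
  phi_{11} = rho(1)
  phi_{kk} = [rho(k) - sum_{j=1..k-1} phi_{k-1,j} rho(k-j)]
            / [1 - sum_{j=1..k-1} phi_{k-1,j} rho(j)],
  phi_{k,j} = phi_{k-1,j} - phi_{kk} phi_{k-1,k-j},  j = 1..k-1.
Step k = 1:
  phi_11 = rho(1) = 0.6314.
Step k = 2:
  phi_22 = [rho(2) - phi_11 rho(1)] / [1 - phi_11 rho(1)] = [0.6941 - (0.6314)(0.6314)] / [1 - (0.6314)(0.6314)]
         = 0.29543404 / 0.60133404 = 0.491298.
  Update: phi_21 = phi_11 - phi_22 phi_11 = 0.6314 - (0.491298)(0.6314) = 0.321195.
Step k = 3:
  phi_33 = [rho(3) - phi_21 rho(2) - phi_22 rho(1)] / [1 - phi_21 rho(1) - phi_22 rho(2)]
    numerator   = 0.6244 - (0.321195)(0.6941) - (0.491298)(0.6314) = 0.09125344
    denominator = 1 - (0.321195)(0.6314) - (0.491298)(0.6941) = 0.45618797
  phi_33 = 0.09125344 / 0.45618797 = 0.2.
Therefore phi_{33} = 0.2000.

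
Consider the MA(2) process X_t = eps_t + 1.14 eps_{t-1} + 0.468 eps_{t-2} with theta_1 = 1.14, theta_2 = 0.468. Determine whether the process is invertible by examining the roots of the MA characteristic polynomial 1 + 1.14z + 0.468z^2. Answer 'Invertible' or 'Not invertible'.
\text{Invertible}

The MA(q) characteristic polynomial is P(z) = 1 + 1.14z + 0.468z^2.
Invertibility requires all roots to lie outside the unit circle, i.e. |z| > 1 for every root.
Set 1 + (1.14) z + (0.468) z^2 = 0, i.e. a z^2 + b z + c = 0 with a = 0.468, b = 1.14, c = 1.
Discriminant D = b^2 - 4ac = (1.14)^2 - 4*(0.468)*1 = 1.2996 - (1.872) = -0.5724.
D < 0, so the roots are the complex-conjugate pair z = (-b +/- i sqrt(-D)) / (2a) = -1.2179 +/- 0.8083i.
For a conjugate pair |z|^2 = z * conj(z) = (product of roots) = c/a = 1/(0.468) = 2.136752, so |z| = sqrt(2.136752) = 1.4618 for both roots.
Moduli of all roots: 1.4618, 1.4618.
All moduli strictly greater than 1? Yes.
Verdict: Invertible.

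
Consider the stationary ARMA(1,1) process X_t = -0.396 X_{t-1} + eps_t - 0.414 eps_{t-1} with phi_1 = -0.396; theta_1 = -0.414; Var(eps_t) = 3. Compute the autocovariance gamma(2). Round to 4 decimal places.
\gamma(2) = 1.3283

Multiply the model equation by X_{t-k} and take expectations. With theta_0 = psi_0 = 1 and psi_j the MA(infinity) weights, this gives
  gamma(k) - sum_i phi_i gamma(k-i) = c_k,
  c_k = sigma^2 * sum_{j=k..q} theta_j psi_{j-k}   (c_k = 0 for k > q),
using gamma(-m) = gamma(m).
psi-weights needed (psi_j = theta_j + sum_i phi_i psi_{j-i}):
  psi_1 = theta_1 + phi_1 = -0.414 + (-0.396) = -0.81
Right-hand sides:
  c_0 = sigma^2 (1 + theta_1 psi_1) = 3 * (1 + (-0.414)(-0.81)) = 3 * 1.33534 = 4.00602
  c_1 = sigma^2 theta_1 = 3 * (-0.414) = -1.242
  c_2 = 0
Equations for k = 0 and k = 1 (AR order 1):
  gamma(0) = phi_1 gamma(1) + c_0
  gamma(1) = phi_1 gamma(0) + c_1
Substituting the second into the first: gamma(0) (1 - phi_1^2) = c_0 + phi_1 c_1, so
  gamma(0) = (c_0 + phi_1 c_1) / (1 - phi_1^2) = (4.00602 + (-0.396)(-1.242)) / (1 - (-0.396)^2) = 4.497852 / 0.843184 = 5.334366.
  gamma(1) = phi_1 gamma(0) + c_1 = (-0.396)(5.334366) + (-1.242) = -3.354409.
For k = 2 (> q): gamma(2) = phi_1 gamma(1) = (-0.396)(-3.354409) = 1.328346.
Therefore gamma(2) = 1.3283 (to 4 decimal places).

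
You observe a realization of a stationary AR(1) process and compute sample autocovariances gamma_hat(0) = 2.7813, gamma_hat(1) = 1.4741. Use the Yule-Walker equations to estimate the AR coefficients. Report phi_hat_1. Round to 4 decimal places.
\hat\phi_{1} = 0.5300

The Yule-Walker equations for an AR(p) process read, in matrix form,
  Gamma_p phi = r_p,   with   (Gamma_p)_{ij} = gamma(|i - j|),
                       (r_p)_i = gamma(i),   i,j = 1..p.
Substitute the sample gammas (Toeplitz matrix and right-hand side of size 1):
  Gamma_p = [[2.7813]]
  r_p     = [1.4741]
With p = 1 this is the single equation gamma(0) phi_1 = gamma(1):
  phi_hat_1 = gamma(1) / gamma(0) = 1.4741 / 2.7813 = 0.5300.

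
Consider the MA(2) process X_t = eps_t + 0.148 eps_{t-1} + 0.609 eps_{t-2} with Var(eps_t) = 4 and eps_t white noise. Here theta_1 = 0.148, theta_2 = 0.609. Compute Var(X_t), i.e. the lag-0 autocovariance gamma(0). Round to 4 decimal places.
\gamma(0) = 5.5711

For an MA(q) process X_t = eps_t + sum_i theta_i eps_{t-i} with
Var(eps_t) = sigma^2, the variance is
  gamma(0) = sigma^2 * (1 + sum_i theta_i^2).
  sum_i theta_i^2 = (0.148)^2 + (0.609)^2 = 0.021904 + 0.370881 = 0.392785.
  gamma(0) = 4 * (1 + 0.392785) = 4 * 1.392785 = 5.57114, which rounds to 5.5711.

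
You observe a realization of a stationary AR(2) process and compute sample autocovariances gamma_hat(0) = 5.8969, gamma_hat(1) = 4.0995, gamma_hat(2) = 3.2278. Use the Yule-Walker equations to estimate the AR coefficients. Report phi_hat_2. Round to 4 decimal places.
\hat\phi_{2} = 0.1240

The Yule-Walker equations for an AR(p) process read, in matrix form,
  Gamma_p phi = r_p,   with   (Gamma_p)_{ij} = gamma(|i - j|),
                       (r_p)_i = gamma(i),   i,j = 1..p.
Substitute the sample gammas (Toeplitz matrix and right-hand side of size 2):
  Gamma_p = [[5.8969, 4.0995], [4.0995, 5.8969]]
  r_p     = [4.0995, 3.2278]
Written out:
  5.8969 phi_1 + 4.0995 phi_2 = 4.0995
  4.0995 phi_1 + 5.8969 phi_2 = 3.2278
Solve by Cramer's rule:
  det = gamma(0)^2 - gamma(1)^2 = (5.8969)^2 - (4.0995)^2 = 34.77342961 - 16.80590025 = 17.96752936
  phi_hat_1 = [gamma(1) gamma(0) - gamma(1) gamma(2)] / det = [(4.0995)(5.8969) - (4.0995)(3.2278)] / 17.96752936 = 10.94197545 / 17.96752936 = 0.609
  phi_hat_2 = [gamma(0) gamma(2) - gamma(1)^2] / det = [(5.8969)(3.2278) - (4.0995)^2] / 17.96752936 = 2.22811357 / 17.96752936 = 0.124
So phi_hat = [0.6090, 0.1240].
Therefore phi_hat_2 = 0.1240.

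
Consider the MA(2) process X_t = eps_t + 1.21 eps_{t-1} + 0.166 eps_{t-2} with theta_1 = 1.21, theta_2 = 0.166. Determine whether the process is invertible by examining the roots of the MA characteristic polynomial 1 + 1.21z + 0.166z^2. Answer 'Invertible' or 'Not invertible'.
\text{Not invertible}

The MA(q) characteristic polynomial is P(z) = 1 + 1.21z + 0.166z^2.
Invertibility requires all roots to lie outside the unit circle, i.e. |z| > 1 for every root.
Set 1 + (1.21) z + (0.166) z^2 = 0, i.e. a z^2 + b z + c = 0 with a = 0.166, b = 1.21, c = 1.
Discriminant D = b^2 - 4ac = (1.21)^2 - 4*(0.166)*1 = 1.4641 - (0.664) = 0.8001.
D >= 0, so the roots are real: z = (-b +/- sqrt(D)) / (2a) = (-1.21 +/- 0.894483) / (0.332).
  z_1 = (-1.21 + 0.894483) / (0.332) = -0.9504,   |z_1| = 0.9504.
  z_2 = (-1.21 - 0.894483) / (0.332) = -6.3388,   |z_2| = 6.3388.
Moduli of all roots: 0.9504, 6.3388.
All moduli strictly greater than 1? No.
Verdict: Not invertible.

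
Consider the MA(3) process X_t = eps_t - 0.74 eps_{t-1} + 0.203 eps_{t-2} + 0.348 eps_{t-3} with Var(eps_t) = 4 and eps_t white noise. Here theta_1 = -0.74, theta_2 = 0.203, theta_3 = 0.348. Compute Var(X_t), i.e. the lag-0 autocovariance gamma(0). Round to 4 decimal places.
\gamma(0) = 6.8397

For an MA(q) process X_t = eps_t + sum_i theta_i eps_{t-i} with
Var(eps_t) = sigma^2, the variance is
  gamma(0) = sigma^2 * (1 + sum_i theta_i^2).
  sum_i theta_i^2 = (-0.74)^2 + (0.203)^2 + (0.348)^2 = 0.5476 + 0.041209 + 0.121104 = 0.709913.
  gamma(0) = 4 * (1 + 0.709913) = 4 * 1.709913 = 6.839652, which rounds to 6.8397.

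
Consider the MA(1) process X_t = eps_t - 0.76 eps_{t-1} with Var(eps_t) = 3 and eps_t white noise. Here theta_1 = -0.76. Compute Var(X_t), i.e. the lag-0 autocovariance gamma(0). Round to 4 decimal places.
\gamma(0) = 4.7328

For an MA(q) process X_t = eps_t + sum_i theta_i eps_{t-i} with
Var(eps_t) = sigma^2, the variance is
  gamma(0) = sigma^2 * (1 + sum_i theta_i^2).
  sum_i theta_i^2 = (-0.76)^2 = 0.5776.
  gamma(0) = 3 * (1 + 0.5776) = 3 * 1.5776 = 4.7328.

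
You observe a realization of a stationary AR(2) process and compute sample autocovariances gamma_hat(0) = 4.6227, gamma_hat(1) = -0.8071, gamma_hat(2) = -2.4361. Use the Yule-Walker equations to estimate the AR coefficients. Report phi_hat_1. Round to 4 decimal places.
\hat\phi_{1} = -0.2750

The Yule-Walker equations for an AR(p) process read, in matrix form,
  Gamma_p phi = r_p,   with   (Gamma_p)_{ij} = gamma(|i - j|),
                       (r_p)_i = gamma(i),   i,j = 1..p.
Substitute the sample gammas (Toeplitz matrix and right-hand side of size 2):
  Gamma_p = [[4.6227, -0.8071], [-0.8071, 4.6227]]
  r_p     = [-0.8071, -2.4361]
Written out:
  4.6227 phi_1 - 0.8071 phi_2 = -0.8071
  -0.8071 phi_1 + 4.6227 phi_2 = -2.4361
Solve by Cramer's rule:
  det = gamma(0)^2 - gamma(1)^2 = (4.6227)^2 - (-0.8071)^2 = 21.36935529 - 0.65141041 = 20.71794488
  phi_hat_1 = [gamma(1) gamma(0) - gamma(1) gamma(2)] / det = [(-0.8071)(4.6227) - (-0.8071)(-2.4361)] / 20.71794488 = -5.69715748 / 20.71794488 = -0.275
  phi_hat_2 = [gamma(0) gamma(2) - gamma(1)^2] / det = [(4.6227)(-2.4361) - (-0.8071)^2] / 20.71794488 = -11.91276988 / 20.71794488 = -0.575
So phi_hat = [-0.2750, -0.5750].
Therefore phi_hat_1 = -0.2750.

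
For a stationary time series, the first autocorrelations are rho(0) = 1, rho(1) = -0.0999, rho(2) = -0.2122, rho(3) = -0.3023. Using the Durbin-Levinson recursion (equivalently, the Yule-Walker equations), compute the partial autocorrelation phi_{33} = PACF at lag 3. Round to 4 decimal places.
\phi_{33} = -0.3730

The PACF at lag k is phi_{kk}, the last component of the solution
to the Yule-Walker system G_k phi = r_k where
  (G_k)_{ij} = rho(|i - j|), (r_k)_i = rho(i), i,j = 1..k.
Equivalently, Durbin-Levinson gives phi_{kk} iteratively:
  phi_{11} = rho(1)
  phi_{kk} = [rho(k) - sum_{j=1..k-1} phi_{k-1,j} rho(k-j)]
            / [1 - sum_{j=1..k-1} phi_{k-1,j} rho(j)],
  phi_{k,j} = phi_{k-1,j} - phi_{kk} phi_{k-1,k-j},  j = 1..k-1.
Step k = 1:
  phi_11 = rho(1) = -0.0999.
Step k = 2:
  phi_22 = [rho(2) - phi_11 rho(1)] / [1 - phi_11 rho(1)] = [-0.2122 - (-0.0999)(-0.0999)] / [1 - (-0.0999)(-0.0999)]
         = -0.22218001 / 0.99001999 = -0.22442.
  Update: phi_21 = phi_11 - phi_22 phi_11 = -0.0999 - (-0.22442)(-0.0999) = -0.12232.
Step k = 3:
  phi_33 = [rho(3) - phi_21 rho(2) - phi_22 rho(1)] / [1 - phi_21 rho(1) - phi_22 rho(2)]
    numerator   = -0.3023 - (-0.12232)(-0.2122) - (-0.22442)(-0.0999) = -0.35067573
    denominator = 1 - (-0.12232)(-0.0999) - (-0.22442)(-0.2122) = 0.94015841
  phi_33 = -0.35067573 / 0.94015841 = -0.373.
Therefore phi_{33} = -0.3730.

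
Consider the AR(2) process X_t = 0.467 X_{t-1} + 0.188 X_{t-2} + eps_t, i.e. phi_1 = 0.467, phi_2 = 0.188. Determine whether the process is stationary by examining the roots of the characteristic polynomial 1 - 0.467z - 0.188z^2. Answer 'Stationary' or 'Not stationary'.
\text{Stationary}

The AR(p) characteristic polynomial is P(z) = 1 - 0.467z - 0.188z^2.
Stationarity requires all roots to lie outside the unit circle, i.e. |z| > 1 for every root.
Set 1 + (-0.467) z + (-0.188) z^2 = 0, i.e. a z^2 + b z + c = 0 with a = -0.188, b = -0.467, c = 1.
Discriminant D = b^2 - 4ac = (-0.467)^2 - 4*(-0.188)*1 = 0.218089 - (-0.752) = 0.970089.
D >= 0, so the roots are real: z = (-b +/- sqrt(D)) / (2a) = (0.467 +/- 0.984931) / (-0.376).
  z_1 = (0.467 + 0.984931) / (-0.376) = -3.8615,   |z_1| = 3.8615.
  z_2 = (0.467 - 0.984931) / (-0.376) = 1.3775,   |z_2| = 1.3775.
Moduli of all roots: 3.8615, 1.3775.
All moduli strictly greater than 1? Yes.
Verdict: Stationary.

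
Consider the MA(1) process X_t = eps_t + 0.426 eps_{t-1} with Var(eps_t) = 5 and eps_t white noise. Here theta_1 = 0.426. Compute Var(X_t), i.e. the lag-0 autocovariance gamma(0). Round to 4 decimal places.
\gamma(0) = 5.9074

For an MA(q) process X_t = eps_t + sum_i theta_i eps_{t-i} with
Var(eps_t) = sigma^2, the variance is
  gamma(0) = sigma^2 * (1 + sum_i theta_i^2).
  sum_i theta_i^2 = (0.426)^2 = 0.181476.
  gamma(0) = 5 * (1 + 0.181476) = 5 * 1.181476 = 5.90738, which rounds to 5.9074.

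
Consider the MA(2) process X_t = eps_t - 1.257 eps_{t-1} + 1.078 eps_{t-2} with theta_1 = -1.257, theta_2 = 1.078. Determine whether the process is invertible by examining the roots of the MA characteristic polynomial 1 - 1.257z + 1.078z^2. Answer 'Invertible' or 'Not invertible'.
\text{Not invertible}

The MA(q) characteristic polynomial is P(z) = 1 - 1.257z + 1.078z^2.
Invertibility requires all roots to lie outside the unit circle, i.e. |z| > 1 for every root.
Set 1 + (-1.257) z + (1.078) z^2 = 0, i.e. a z^2 + b z + c = 0 with a = 1.078, b = -1.257, c = 1.
Discriminant D = b^2 - 4ac = (-1.257)^2 - 4*(1.078)*1 = 1.580049 - (4.312) = -2.731951.
D < 0, so the roots are the complex-conjugate pair z = (-b +/- i sqrt(-D)) / (2a) = 0.583 +/- 0.7666i.
For a conjugate pair |z|^2 = z * conj(z) = (product of roots) = c/a = 1/(1.078) = 0.927644, so |z| = sqrt(0.927644) = 0.9631 for both roots.
Moduli of all roots: 0.9631, 0.9631.
All moduli strictly greater than 1? No.
Verdict: Not invertible.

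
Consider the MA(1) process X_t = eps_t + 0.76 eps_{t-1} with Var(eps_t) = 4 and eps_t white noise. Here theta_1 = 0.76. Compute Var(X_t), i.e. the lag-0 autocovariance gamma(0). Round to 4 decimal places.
\gamma(0) = 6.3104

For an MA(q) process X_t = eps_t + sum_i theta_i eps_{t-i} with
Var(eps_t) = sigma^2, the variance is
  gamma(0) = sigma^2 * (1 + sum_i theta_i^2).
  sum_i theta_i^2 = (0.76)^2 = 0.5776.
  gamma(0) = 4 * (1 + 0.5776) = 4 * 1.5776 = 6.3104.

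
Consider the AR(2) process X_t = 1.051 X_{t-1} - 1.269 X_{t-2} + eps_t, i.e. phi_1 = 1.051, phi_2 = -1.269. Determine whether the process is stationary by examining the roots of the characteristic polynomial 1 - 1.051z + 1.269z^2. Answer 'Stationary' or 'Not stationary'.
\text{Not stationary}

The AR(p) characteristic polynomial is P(z) = 1 - 1.051z + 1.269z^2.
Stationarity requires all roots to lie outside the unit circle, i.e. |z| > 1 for every root.
Set 1 + (-1.051) z + (1.269) z^2 = 0, i.e. a z^2 + b z + c = 0 with a = 1.269, b = -1.051, c = 1.
Discriminant D = b^2 - 4ac = (-1.051)^2 - 4*(1.269)*1 = 1.104601 - (5.076) = -3.971399.
D < 0, so the roots are the complex-conjugate pair z = (-b +/- i sqrt(-D)) / (2a) = 0.4141 +/- 0.7852i.
For a conjugate pair |z|^2 = z * conj(z) = (product of roots) = c/a = 1/(1.269) = 0.788022, so |z| = sqrt(0.788022) = 0.8877 for both roots.
Moduli of all roots: 0.8877, 0.8877.
All moduli strictly greater than 1? No.
Verdict: Not stationary.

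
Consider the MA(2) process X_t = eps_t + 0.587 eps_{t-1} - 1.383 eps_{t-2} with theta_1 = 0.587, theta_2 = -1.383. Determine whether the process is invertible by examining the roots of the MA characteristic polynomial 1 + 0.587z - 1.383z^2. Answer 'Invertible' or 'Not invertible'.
\text{Not invertible}

The MA(q) characteristic polynomial is P(z) = 1 + 0.587z - 1.383z^2.
Invertibility requires all roots to lie outside the unit circle, i.e. |z| > 1 for every root.
Set 1 + (0.587) z + (-1.383) z^2 = 0, i.e. a z^2 + b z + c = 0 with a = -1.383, b = 0.587, c = 1.
Discriminant D = b^2 - 4ac = (0.587)^2 - 4*(-1.383)*1 = 0.344569 - (-5.532) = 5.876569.
D >= 0, so the roots are real: z = (-b +/- sqrt(D)) / (2a) = (-0.587 +/- 2.424164) / (-2.766).
  z_1 = (-0.587 + 2.424164) / (-2.766) = -0.6642,   |z_1| = 0.6642.
  z_2 = (-0.587 - 2.424164) / (-2.766) = 1.0886,   |z_2| = 1.0886.
Moduli of all roots: 0.6642, 1.0886.
All moduli strictly greater than 1? No.
Verdict: Not invertible.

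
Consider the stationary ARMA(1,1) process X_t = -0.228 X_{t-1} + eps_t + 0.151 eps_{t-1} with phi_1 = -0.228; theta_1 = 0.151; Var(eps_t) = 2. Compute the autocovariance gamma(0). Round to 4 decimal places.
\gamma(0) = 2.0125

Multiply the model equation by X_{t-k} and take expectations. With theta_0 = psi_0 = 1 and psi_j the MA(infinity) weights, this gives
  gamma(k) - sum_i phi_i gamma(k-i) = c_k,
  c_k = sigma^2 * sum_{j=k..q} theta_j psi_{j-k}   (c_k = 0 for k > q),
using gamma(-m) = gamma(m).
psi-weights needed (psi_j = theta_j + sum_i phi_i psi_{j-i}):
  psi_1 = theta_1 + phi_1 = 0.151 + (-0.228) = -0.077
Right-hand sides:
  c_0 = sigma^2 (1 + theta_1 psi_1) = 2 * (1 + (0.151)(-0.077)) = 2 * 0.988373 = 1.976746
  c_1 = sigma^2 theta_1 = 2 * (0.151) = 0.302
  c_2 = 0
Equations for k = 0 and k = 1 (AR order 1):
  gamma(0) = phi_1 gamma(1) + c_0
  gamma(1) = phi_1 gamma(0) + c_1
Substituting the second into the first: gamma(0) (1 - phi_1^2) = c_0 + phi_1 c_1, so
  gamma(0) = (c_0 + phi_1 c_1) / (1 - phi_1^2) = (1.976746 + (-0.228)(0.302)) / (1 - (-0.228)^2) = 1.90789 / 0.948016 = 2.012508.
Therefore gamma(0) = 2.0125 (to 4 decimal places).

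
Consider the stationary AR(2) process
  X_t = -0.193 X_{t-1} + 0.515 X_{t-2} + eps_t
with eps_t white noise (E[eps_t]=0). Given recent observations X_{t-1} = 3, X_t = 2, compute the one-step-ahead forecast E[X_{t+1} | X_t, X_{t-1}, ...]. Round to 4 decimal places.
E[X_{t+1} \mid \mathcal F_t] = 1.1590

For an AR(p) model X_t = c + sum_i phi_i X_{t-i} + eps_t, the
one-step-ahead conditional mean is
  E[X_{t+1} | X_t, ...] = c + sum_i phi_i X_{t+1-i}.
Substitute known values:
  E[X_{t+1} | ...] = (-0.193) * (2) + (0.515) * (3)
                   = 1.1590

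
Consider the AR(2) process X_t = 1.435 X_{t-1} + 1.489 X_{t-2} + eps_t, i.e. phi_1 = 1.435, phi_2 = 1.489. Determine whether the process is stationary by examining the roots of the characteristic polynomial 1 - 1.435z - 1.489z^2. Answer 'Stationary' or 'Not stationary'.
\text{Not stationary}

The AR(p) characteristic polynomial is P(z) = 1 - 1.435z - 1.489z^2.
Stationarity requires all roots to lie outside the unit circle, i.e. |z| > 1 for every root.
Set 1 + (-1.435) z + (-1.489) z^2 = 0, i.e. a z^2 + b z + c = 0 with a = -1.489, b = -1.435, c = 1.
Discriminant D = b^2 - 4ac = (-1.435)^2 - 4*(-1.489)*1 = 2.059225 - (-5.956) = 8.015225.
D >= 0, so the roots are real: z = (-b +/- sqrt(D)) / (2a) = (1.435 +/- 2.831117) / (-2.978).
  z_1 = (1.435 + 2.831117) / (-2.978) = -1.4325,   |z_1| = 1.4325.
  z_2 = (1.435 - 2.831117) / (-2.978) = 0.4688,   |z_2| = 0.4688.
Moduli of all roots: 1.4325, 0.4688.
All moduli strictly greater than 1? No.
Verdict: Not stationary.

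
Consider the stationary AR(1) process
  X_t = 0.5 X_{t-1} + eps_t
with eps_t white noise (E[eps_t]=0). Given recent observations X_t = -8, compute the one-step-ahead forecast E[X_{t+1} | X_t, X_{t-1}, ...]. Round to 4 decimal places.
E[X_{t+1} \mid \mathcal F_t] = -4.0000

For an AR(p) model X_t = c + sum_i phi_i X_{t-i} + eps_t, the
one-step-ahead conditional mean is
  E[X_{t+1} | X_t, ...] = c + sum_i phi_i X_{t+1-i}.
Substitute known values:
  E[X_{t+1} | ...] = (0.5) * (-8)
                   = -4.0000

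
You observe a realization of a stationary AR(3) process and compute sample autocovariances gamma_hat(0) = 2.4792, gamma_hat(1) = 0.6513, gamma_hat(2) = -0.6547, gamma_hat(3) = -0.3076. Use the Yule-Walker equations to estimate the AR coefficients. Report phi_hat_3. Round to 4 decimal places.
\hat\phi_{3} = 0.0790

The Yule-Walker equations for an AR(p) process read, in matrix form,
  Gamma_p phi = r_p,   with   (Gamma_p)_{ij} = gamma(|i - j|),
                       (r_p)_i = gamma(i),   i,j = 1..p.
Substitute the sample gammas (Toeplitz matrix and right-hand side of size 3):
  Gamma_p = [[2.4792, 0.6513, -0.6547], [0.6513, 2.4792, 0.6513], [-0.6547, 0.6513, 2.4792]]
  r_p     = [0.6513, -0.6547, -0.3076]
Written out (R1..R3):
  (R1) 2.4792 phi_1 + 0.6513 phi_2 - 0.6547 phi_3 = 0.6513
  (R2) 0.6513 phi_1 + 2.4792 phi_2 + 0.6513 phi_3 = -0.6547
  (R3) -0.6547 phi_1 + 0.6513 phi_2 + 2.4792 phi_3 = -0.3076
Gaussian elimination:
  R2 <- R2 - (0.6513/2.4792) R1 = R2 - (0.262706) R1:  2.3081 phi_2 + 0.823293 phi_3 = -0.8258
  R3 <- R3 - (-0.6547/2.4792) R1 = R3 - (-0.264077) R1:  0.823293 phi_2 + 2.306309 phi_3 = -0.135607
  R3 <- R3 - (0.823293/2.3081) R2 = R3 - (0.356698) R2:  2.012642 phi_3 = 0.158954
Back-substitution:
  phi_hat_3 = 0.158954 / 2.012642 = 0.078978
  phi_hat_2 = (-0.8258 - (0.823293)(0.078978)) / 2.3081 = -0.385955
  phi_hat_1 = (0.6513 - (0.6513)(-0.385955) - (-0.6547)(0.078978)) / 2.4792 = 0.384955
So phi_hat = [0.3850, -0.3860, 0.0790].
Therefore phi_hat_3 = 0.0790.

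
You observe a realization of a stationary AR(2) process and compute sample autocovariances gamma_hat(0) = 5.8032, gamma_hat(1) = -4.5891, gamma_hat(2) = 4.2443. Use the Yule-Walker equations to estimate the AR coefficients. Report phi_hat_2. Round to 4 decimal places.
\hat\phi_{2} = 0.2830

The Yule-Walker equations for an AR(p) process read, in matrix form,
  Gamma_p phi = r_p,   with   (Gamma_p)_{ij} = gamma(|i - j|),
                       (r_p)_i = gamma(i),   i,j = 1..p.
Substitute the sample gammas (Toeplitz matrix and right-hand side of size 2):
  Gamma_p = [[5.8032, -4.5891], [-4.5891, 5.8032]]
  r_p     = [-4.5891, 4.2443]
Written out:
  5.8032 phi_1 - 4.5891 phi_2 = -4.5891
  -4.5891 phi_1 + 5.8032 phi_2 = 4.2443
Solve by Cramer's rule:
  det = gamma(0)^2 - gamma(1)^2 = (5.8032)^2 - (-4.5891)^2 = 33.67713024 - 21.05983881 = 12.61729143
  phi_hat_1 = [gamma(1) gamma(0) - gamma(1) gamma(2)] / det = [(-4.5891)(5.8032) - (-4.5891)(4.2443)] / 12.61729143 = -7.15394799 / 12.61729143 = -0.567
  phi_hat_2 = [gamma(0) gamma(2) - gamma(1)^2] / det = [(5.8032)(4.2443) - (-4.5891)^2] / 12.61729143 = 3.57068295 / 12.61729143 = 0.283
So phi_hat = [-0.5670, 0.2830].
Therefore phi_hat_2 = 0.2830.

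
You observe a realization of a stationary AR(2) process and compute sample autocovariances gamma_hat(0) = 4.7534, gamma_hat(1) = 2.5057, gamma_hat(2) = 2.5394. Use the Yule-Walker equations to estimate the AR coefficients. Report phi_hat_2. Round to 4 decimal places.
\hat\phi_{2} = 0.3550

The Yule-Walker equations for an AR(p) process read, in matrix form,
  Gamma_p phi = r_p,   with   (Gamma_p)_{ij} = gamma(|i - j|),
                       (r_p)_i = gamma(i),   i,j = 1..p.
Substitute the sample gammas (Toeplitz matrix and right-hand side of size 2):
  Gamma_p = [[4.7534, 2.5057], [2.5057, 4.7534]]
  r_p     = [2.5057, 2.5394]
Written out:
  4.7534 phi_1 + 2.5057 phi_2 = 2.5057
  2.5057 phi_1 + 4.7534 phi_2 = 2.5394
Solve by Cramer's rule:
  det = gamma(0)^2 - gamma(1)^2 = (4.7534)^2 - (2.5057)^2 = 22.59481156 - 6.27853249 = 16.31627907
  phi_hat_1 = [gamma(1) gamma(0) - gamma(1) gamma(2)] / det = [(2.5057)(4.7534) - (2.5057)(2.5394)] / 16.31627907 = 5.5476198 / 16.31627907 = 0.34
  phi_hat_2 = [gamma(0) gamma(2) - gamma(1)^2] / det = [(4.7534)(2.5394) - (2.5057)^2] / 16.31627907 = 5.79225147 / 16.31627907 = 0.355
So phi_hat = [0.3400, 0.3550].
Therefore phi_hat_2 = 0.3550.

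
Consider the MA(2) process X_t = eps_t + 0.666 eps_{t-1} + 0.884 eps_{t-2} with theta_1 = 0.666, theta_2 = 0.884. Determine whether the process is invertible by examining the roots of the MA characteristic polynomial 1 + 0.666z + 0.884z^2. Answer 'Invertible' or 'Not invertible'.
\text{Invertible}

The MA(q) characteristic polynomial is P(z) = 1 + 0.666z + 0.884z^2.
Invertibility requires all roots to lie outside the unit circle, i.e. |z| > 1 for every root.
Set 1 + (0.666) z + (0.884) z^2 = 0, i.e. a z^2 + b z + c = 0 with a = 0.884, b = 0.666, c = 1.
Discriminant D = b^2 - 4ac = (0.666)^2 - 4*(0.884)*1 = 0.443556 - (3.536) = -3.092444.
D < 0, so the roots are the complex-conjugate pair z = (-b +/- i sqrt(-D)) / (2a) = -0.3767 +/- 0.9946i.
For a conjugate pair |z|^2 = z * conj(z) = (product of roots) = c/a = 1/(0.884) = 1.131222, so |z| = sqrt(1.131222) = 1.0636 for both roots.
Moduli of all roots: 1.0636, 1.0636.
All moduli strictly greater than 1? Yes.
Verdict: Invertible.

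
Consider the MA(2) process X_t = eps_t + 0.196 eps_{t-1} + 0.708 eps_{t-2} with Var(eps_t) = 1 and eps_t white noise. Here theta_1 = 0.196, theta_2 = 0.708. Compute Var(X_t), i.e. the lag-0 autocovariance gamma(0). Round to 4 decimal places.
\gamma(0) = 1.5397

For an MA(q) process X_t = eps_t + sum_i theta_i eps_{t-i} with
Var(eps_t) = sigma^2, the variance is
  gamma(0) = sigma^2 * (1 + sum_i theta_i^2).
  sum_i theta_i^2 = (0.196)^2 + (0.708)^2 = 0.038416 + 0.501264 = 0.53968.
  gamma(0) = 1 * (1 + 0.53968) = 1 * 1.53968 = 1.53968, which rounds to 1.5397.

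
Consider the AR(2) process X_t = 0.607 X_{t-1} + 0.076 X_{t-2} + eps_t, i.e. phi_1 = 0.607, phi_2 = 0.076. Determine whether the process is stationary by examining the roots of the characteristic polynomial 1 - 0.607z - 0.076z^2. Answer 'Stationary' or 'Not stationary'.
\text{Stationary}

The AR(p) characteristic polynomial is P(z) = 1 - 0.607z - 0.076z^2.
Stationarity requires all roots to lie outside the unit circle, i.e. |z| > 1 for every root.
Set 1 + (-0.607) z + (-0.076) z^2 = 0, i.e. a z^2 + b z + c = 0 with a = -0.076, b = -0.607, c = 1.
Discriminant D = b^2 - 4ac = (-0.607)^2 - 4*(-0.076)*1 = 0.368449 - (-0.304) = 0.672449.
D >= 0, so the roots are real: z = (-b +/- sqrt(D)) / (2a) = (0.607 +/- 0.82003) / (-0.152).
  z_1 = (0.607 + 0.82003) / (-0.152) = -9.3884,   |z_1| = 9.3884.
  z_2 = (0.607 - 0.82003) / (-0.152) = 1.4015,   |z_2| = 1.4015.
Moduli of all roots: 9.3884, 1.4015.
All moduli strictly greater than 1? Yes.
Verdict: Stationary.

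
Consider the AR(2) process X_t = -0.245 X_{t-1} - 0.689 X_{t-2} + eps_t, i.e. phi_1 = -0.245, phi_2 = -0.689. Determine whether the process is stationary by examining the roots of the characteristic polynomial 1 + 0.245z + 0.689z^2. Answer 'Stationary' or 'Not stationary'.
\text{Stationary}

The AR(p) characteristic polynomial is P(z) = 1 + 0.245z + 0.689z^2.
Stationarity requires all roots to lie outside the unit circle, i.e. |z| > 1 for every root.
Set 1 + (0.245) z + (0.689) z^2 = 0, i.e. a z^2 + b z + c = 0 with a = 0.689, b = 0.245, c = 1.
Discriminant D = b^2 - 4ac = (0.245)^2 - 4*(0.689)*1 = 0.060025 - (2.756) = -2.695975.
D < 0, so the roots are the complex-conjugate pair z = (-b +/- i sqrt(-D)) / (2a) = -0.1778 +/- 1.1915i.
For a conjugate pair |z|^2 = z * conj(z) = (product of roots) = c/a = 1/(0.689) = 1.451379, so |z| = sqrt(1.451379) = 1.2047 for both roots.
Moduli of all roots: 1.2047, 1.2047.
All moduli strictly greater than 1? Yes.
Verdict: Stationary.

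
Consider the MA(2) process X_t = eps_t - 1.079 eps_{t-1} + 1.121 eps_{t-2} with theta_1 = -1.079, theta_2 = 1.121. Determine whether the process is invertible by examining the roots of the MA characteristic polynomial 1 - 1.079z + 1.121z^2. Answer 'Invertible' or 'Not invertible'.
\text{Not invertible}

The MA(q) characteristic polynomial is P(z) = 1 - 1.079z + 1.121z^2.
Invertibility requires all roots to lie outside the unit circle, i.e. |z| > 1 for every root.
Set 1 + (-1.079) z + (1.121) z^2 = 0, i.e. a z^2 + b z + c = 0 with a = 1.121, b = -1.079, c = 1.
Discriminant D = b^2 - 4ac = (-1.079)^2 - 4*(1.121)*1 = 1.164241 - (4.484) = -3.319759.
D < 0, so the roots are the complex-conjugate pair z = (-b +/- i sqrt(-D)) / (2a) = 0.4813 +/- 0.8127i.
For a conjugate pair |z|^2 = z * conj(z) = (product of roots) = c/a = 1/(1.121) = 0.892061, so |z| = sqrt(0.892061) = 0.9445 for both roots.
Moduli of all roots: 0.9445, 0.9445.
All moduli strictly greater than 1? No.
Verdict: Not invertible.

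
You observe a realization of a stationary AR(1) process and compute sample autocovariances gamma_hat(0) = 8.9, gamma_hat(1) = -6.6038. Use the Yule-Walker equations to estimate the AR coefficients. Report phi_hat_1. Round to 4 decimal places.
\hat\phi_{1} = -0.7420

The Yule-Walker equations for an AR(p) process read, in matrix form,
  Gamma_p phi = r_p,   with   (Gamma_p)_{ij} = gamma(|i - j|),
                       (r_p)_i = gamma(i),   i,j = 1..p.
Substitute the sample gammas (Toeplitz matrix and right-hand side of size 1):
  Gamma_p = [[8.9]]
  r_p     = [-6.6038]
With p = 1 this is the single equation gamma(0) phi_1 = gamma(1):
  phi_hat_1 = gamma(1) / gamma(0) = -6.6038 / 8.9 = -0.7420.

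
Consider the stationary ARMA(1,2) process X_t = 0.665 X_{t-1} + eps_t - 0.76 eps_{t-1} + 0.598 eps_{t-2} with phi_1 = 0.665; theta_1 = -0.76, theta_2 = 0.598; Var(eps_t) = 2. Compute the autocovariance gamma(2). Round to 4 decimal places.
\gamma(2) = 1.4556

Multiply the model equation by X_{t-k} and take expectations. With theta_0 = psi_0 = 1 and psi_j the MA(infinity) weights, this gives
  gamma(k) - sum_i phi_i gamma(k-i) = c_k,
  c_k = sigma^2 * sum_{j=k..q} theta_j psi_{j-k}   (c_k = 0 for k > q),
using gamma(-m) = gamma(m).
psi-weights needed (psi_j = theta_j + sum_i phi_i psi_{j-i}):
  psi_1 = theta_1 + phi_1 = -0.76 + (0.665) = -0.095
  psi_2 = theta_2 + phi_1 psi_1 = 0.598 + (0.665)(-0.095) = 0.534825
Right-hand sides:
  c_0 = sigma^2 (1 + theta_1 psi_1 + theta_2 psi_2) = 2 * (1 + (-0.76)(-0.095) + (0.598)(0.534825)) = 2 * 1.392025 = 2.784051
  c_1 = sigma^2 (theta_1 + theta_2 psi_1) = 2 * (-0.76 + (0.598)(-0.095)) = -1.63362
  c_2 = sigma^2 theta_2 = 2 * (0.598) = 1.196
Equations for k = 0 and k = 1 (AR order 1):
  gamma(0) = phi_1 gamma(1) + c_0
  gamma(1) = phi_1 gamma(0) + c_1
Substituting the second into the first: gamma(0) (1 - phi_1^2) = c_0 + phi_1 c_1, so
  gamma(0) = (c_0 + phi_1 c_1) / (1 - phi_1^2) = (2.784051 + (0.665)(-1.63362)) / (1 - (0.665)^2) = 1.697693 / 0.557775 = 3.043689.
  gamma(1) = phi_1 gamma(0) + c_1 = (0.665)(3.043689) + (-1.63362) = 0.390433.
For k = 2: gamma(2) = phi_1 gamma(1) + c_2
  = (0.665)(0.390433) + (1.196) = 1.455638.
Therefore gamma(2) = 1.4556 (to 4 decimal places).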